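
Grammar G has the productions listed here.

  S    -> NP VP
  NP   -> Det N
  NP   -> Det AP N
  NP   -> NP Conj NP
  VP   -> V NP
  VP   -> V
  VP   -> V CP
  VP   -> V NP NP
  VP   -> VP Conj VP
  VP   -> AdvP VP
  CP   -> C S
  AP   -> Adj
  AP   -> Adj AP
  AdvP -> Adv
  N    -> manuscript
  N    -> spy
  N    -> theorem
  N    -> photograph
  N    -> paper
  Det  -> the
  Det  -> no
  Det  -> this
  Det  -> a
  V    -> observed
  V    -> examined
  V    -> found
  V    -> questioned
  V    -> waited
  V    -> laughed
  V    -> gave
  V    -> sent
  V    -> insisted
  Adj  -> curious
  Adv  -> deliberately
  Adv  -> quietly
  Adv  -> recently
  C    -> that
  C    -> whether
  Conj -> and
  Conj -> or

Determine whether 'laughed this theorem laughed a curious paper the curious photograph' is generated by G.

Ungrammatical

For S → NP VP, no prefix of the string parses as an NP.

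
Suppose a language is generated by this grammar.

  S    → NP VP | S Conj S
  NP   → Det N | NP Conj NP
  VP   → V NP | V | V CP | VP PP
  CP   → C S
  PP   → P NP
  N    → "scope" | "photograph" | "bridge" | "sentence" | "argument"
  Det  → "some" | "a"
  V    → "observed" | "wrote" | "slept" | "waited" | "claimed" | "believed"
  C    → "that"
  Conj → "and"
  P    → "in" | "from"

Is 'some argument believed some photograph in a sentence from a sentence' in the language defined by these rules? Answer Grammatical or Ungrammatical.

Grammatical

[S [NP [Det some] [N argument]] [VP [VP [VP [V believed] [NP [Det some] [N photograph]]] [PP [P in] [NP [Det a] [N sentence]]]] [PP [P from] [NP [Det a] [N sentence]]]]]
Every word is introduced by a lexical rule and the phrasal rules combine the resulting categories into a single S.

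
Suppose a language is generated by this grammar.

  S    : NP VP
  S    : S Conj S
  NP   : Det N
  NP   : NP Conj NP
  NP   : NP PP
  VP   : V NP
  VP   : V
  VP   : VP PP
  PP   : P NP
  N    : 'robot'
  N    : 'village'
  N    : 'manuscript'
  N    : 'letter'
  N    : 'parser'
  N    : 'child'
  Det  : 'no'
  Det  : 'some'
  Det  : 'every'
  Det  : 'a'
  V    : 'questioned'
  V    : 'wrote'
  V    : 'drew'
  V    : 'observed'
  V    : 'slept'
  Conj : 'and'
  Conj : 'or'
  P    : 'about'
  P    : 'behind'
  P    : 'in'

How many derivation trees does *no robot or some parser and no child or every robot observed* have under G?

5

Two of the 5 distinct bracketings:
[S [NP [NP [Det no] [N robot]] [Conj or] [NP [NP [Det some] [N parser]] [Conj and] [NP [NP [Det no] [N child]] [Conj or] [NP [Det every] [N robot]]]]] [VP [V observed]]]
[S [NP [NP [Det no] [N robot]] [Conj or] [NP [NP [NP [Det some] [N parser]] [Conj and] [NP [Det no] [N child]]] [Conj or] [NP [Det every] [N robot]]]] [VP [V observed]]]
The trees differ in how a recursive rule is bracketed over the same span.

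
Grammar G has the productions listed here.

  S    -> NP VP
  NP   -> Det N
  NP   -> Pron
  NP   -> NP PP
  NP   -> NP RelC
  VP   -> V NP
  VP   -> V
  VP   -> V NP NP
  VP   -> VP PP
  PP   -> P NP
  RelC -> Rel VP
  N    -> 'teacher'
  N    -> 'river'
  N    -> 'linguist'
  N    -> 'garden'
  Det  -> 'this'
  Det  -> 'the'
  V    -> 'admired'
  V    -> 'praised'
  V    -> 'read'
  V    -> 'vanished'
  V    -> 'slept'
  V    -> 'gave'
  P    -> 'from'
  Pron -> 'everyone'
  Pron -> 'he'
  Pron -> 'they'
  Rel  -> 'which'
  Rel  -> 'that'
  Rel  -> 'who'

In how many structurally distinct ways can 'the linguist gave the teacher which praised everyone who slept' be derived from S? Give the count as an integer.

3

Two of the 3 distinct bracketings:
[S [NP [Det the] [N linguist]] [VP [V gave] [NP [NP [Det the] [N teacher]] [RelC [Rel which] [VP [V praised] [NP [NP [Pron everyone]] [RelC [Rel who] [VP [V slept]]]]]]]]]
[S [NP [Det the] [N linguist]] [VP [V gave] [NP [NP [NP [Det the] [N teacher]] [RelC [Rel which] [VP [V praised] [NP [Pron everyone]]]]] [RelC [Rel who] [VP [V slept]]]]]]
The trees differ in how a recursive rule is bracketed over the same span.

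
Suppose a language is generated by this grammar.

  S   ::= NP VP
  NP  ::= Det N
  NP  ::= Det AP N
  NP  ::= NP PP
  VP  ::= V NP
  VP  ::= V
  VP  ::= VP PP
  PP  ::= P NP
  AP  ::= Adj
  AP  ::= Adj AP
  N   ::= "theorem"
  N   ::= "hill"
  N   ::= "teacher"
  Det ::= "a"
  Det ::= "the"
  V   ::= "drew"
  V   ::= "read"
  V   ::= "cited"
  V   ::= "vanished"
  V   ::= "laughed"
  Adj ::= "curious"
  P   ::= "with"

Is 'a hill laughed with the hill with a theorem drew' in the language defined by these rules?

For S → NP VP, the only prefix that parses as NP is 'a hill', but the remainder 'laughed with the hill with a theorem drew' is not a VP under these rules.

Ungrammatical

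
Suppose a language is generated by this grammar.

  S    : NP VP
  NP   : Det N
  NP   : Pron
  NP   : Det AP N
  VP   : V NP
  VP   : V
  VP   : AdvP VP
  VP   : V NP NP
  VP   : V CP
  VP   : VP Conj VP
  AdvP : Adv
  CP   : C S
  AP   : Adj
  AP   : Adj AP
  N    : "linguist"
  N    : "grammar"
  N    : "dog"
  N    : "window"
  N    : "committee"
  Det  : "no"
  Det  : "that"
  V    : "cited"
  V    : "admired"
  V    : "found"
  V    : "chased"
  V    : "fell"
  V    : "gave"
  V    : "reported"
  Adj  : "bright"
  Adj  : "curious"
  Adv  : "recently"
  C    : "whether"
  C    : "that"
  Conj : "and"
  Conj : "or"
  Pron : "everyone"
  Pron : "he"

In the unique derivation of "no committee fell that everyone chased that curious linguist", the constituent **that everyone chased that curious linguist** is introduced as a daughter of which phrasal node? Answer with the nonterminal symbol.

S
  NP
    Det: no
    N: committee
  VP
    V: fell
    CP
      C: that
      S
        NP
          Pron: everyone
        VP
          V: chased
          NP
            Det: that
            AP
              Adj: curious
            N: linguist
The span 'that everyone chased that curious linguist' is the CP node built by CP → C S.
Its mother is the VP built by VP → V CP.

VP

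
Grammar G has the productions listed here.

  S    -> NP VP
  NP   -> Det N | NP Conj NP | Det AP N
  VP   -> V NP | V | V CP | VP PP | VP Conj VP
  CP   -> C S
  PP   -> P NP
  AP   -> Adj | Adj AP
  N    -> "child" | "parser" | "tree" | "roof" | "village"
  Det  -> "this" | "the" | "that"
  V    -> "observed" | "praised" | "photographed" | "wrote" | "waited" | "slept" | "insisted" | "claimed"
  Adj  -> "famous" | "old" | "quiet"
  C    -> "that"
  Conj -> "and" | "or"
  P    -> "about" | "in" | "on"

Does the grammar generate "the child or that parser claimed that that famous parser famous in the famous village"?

Ungrammatical

An N word can never sit immediately before an Adj word in any string this grammar generates, so the substring 'parser famous' rules out a derivation.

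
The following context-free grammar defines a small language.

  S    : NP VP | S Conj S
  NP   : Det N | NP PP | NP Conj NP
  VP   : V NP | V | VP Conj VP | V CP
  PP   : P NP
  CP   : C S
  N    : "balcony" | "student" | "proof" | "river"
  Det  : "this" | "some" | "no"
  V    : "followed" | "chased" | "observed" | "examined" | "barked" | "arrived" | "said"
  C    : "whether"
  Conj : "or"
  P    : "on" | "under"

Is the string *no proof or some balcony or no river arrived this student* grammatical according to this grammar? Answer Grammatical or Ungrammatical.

Grammatical

[S [NP [NP [Det no] [N proof]] [Conj or] [NP [NP [Det some] [N balcony]] [Conj or] [NP [Det no] [N river]]]] [VP [V arrived] [NP [Det this] [N student]]]]
Every word is introduced by a lexical rule and the phrasal rules combine the resulting categories into a single S.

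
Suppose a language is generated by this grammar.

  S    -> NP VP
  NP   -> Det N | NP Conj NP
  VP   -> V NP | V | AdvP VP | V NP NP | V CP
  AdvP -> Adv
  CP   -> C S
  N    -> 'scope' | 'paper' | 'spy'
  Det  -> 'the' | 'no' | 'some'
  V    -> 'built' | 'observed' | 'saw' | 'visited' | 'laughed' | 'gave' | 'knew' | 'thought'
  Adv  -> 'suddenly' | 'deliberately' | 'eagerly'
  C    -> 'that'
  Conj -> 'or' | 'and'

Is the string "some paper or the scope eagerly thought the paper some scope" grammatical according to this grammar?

Grammatical

[S [NP [NP [Det some] [N paper]] [Conj or] [NP [Det the] [N scope]]] [VP [AdvP [Adv eagerly]] [VP [V thought] [NP [Det the] [N paper]] [NP [Det some] [N scope]]]]]
Each bracket corresponds to one application of a listed rule, so the string is derivable from S.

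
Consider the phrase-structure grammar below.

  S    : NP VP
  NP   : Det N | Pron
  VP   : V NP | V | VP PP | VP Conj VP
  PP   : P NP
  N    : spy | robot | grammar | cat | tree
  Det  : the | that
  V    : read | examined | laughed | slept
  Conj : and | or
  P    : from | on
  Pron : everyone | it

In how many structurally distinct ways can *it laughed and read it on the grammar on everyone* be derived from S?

3

Two of the 3 distinct bracketings:
[S [NP [Pron it]] [VP [VP [VP [VP [V laughed]] [Conj and] [VP [V read] [NP [Pron it]]]] [PP [P on] [NP [Det the] [N grammar]]]] [PP [P on] [NP [Pron everyone]]]]]
[S [NP [Pron it]] [VP [VP [VP [V laughed]] [Conj and] [VP [VP [V read] [NP [Pron it]]] [PP [P on] [NP [Det the] [N grammar]]]]] [PP [P on] [NP [Pron everyone]]]]]
The trees differ in how a recursive rule is bracketed over the same span.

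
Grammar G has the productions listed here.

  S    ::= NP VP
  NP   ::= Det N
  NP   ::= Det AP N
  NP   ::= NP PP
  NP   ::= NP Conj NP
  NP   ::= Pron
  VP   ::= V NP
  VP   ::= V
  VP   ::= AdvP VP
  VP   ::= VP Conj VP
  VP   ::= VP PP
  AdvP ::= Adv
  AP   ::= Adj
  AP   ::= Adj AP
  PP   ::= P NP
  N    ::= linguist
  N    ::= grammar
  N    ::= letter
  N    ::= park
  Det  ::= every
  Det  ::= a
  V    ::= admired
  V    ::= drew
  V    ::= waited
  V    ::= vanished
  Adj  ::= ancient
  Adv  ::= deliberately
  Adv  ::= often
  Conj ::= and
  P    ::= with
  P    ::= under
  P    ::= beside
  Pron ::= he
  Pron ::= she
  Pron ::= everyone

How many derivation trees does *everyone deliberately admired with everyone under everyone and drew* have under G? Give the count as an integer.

7

Two of the 7 distinct bracketings:
[S [NP [Pron everyone]] [VP [AdvP [Adv deliberately]] [VP [VP [VP [V admired]] [PP [P with] [NP [NP [Pron everyone]] [PP [P under] [NP [Pron everyone]]]]]] [Conj and] [VP [V drew]]]]]
[S [NP [Pron everyone]] [VP [AdvP [Adv deliberately]] [VP [VP [VP [VP [V admired]] [PP [P with] [NP [Pron everyone]]]] [PP [P under] [NP [Pron everyone]]]] [Conj and] [VP [V drew]]]]]
The difference turns on whether NP → NP PP is used at the relevant span, versus an alternative expansion of NP.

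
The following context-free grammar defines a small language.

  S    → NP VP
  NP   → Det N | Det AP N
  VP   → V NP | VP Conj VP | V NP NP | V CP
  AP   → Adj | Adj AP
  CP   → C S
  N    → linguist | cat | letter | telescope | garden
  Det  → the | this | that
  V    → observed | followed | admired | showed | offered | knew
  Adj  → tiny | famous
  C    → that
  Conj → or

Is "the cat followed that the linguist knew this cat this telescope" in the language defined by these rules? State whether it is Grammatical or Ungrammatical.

Grammatical

[S [NP [Det the] [N cat]] [VP [V followed] [CP [C that] [S [NP [Det the] [N linguist]] [VP [V knew] [NP [Det this] [N cat]] [NP [Det this] [N telescope]]]]]]]
Every word is introduced by a lexical rule and the phrasal rules combine the resulting categories into a single S.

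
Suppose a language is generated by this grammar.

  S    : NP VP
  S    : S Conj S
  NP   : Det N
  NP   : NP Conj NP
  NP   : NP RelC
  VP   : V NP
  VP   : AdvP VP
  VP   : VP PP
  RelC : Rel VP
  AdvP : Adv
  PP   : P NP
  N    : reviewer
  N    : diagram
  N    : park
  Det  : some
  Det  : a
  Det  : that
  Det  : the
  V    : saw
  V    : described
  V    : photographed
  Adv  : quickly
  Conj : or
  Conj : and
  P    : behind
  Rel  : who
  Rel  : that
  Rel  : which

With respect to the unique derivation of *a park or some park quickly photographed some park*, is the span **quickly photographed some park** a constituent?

Yes

[S [NP [NP [Det a] [N park]] [Conj or] [NP [Det some] [N park]]] [VP [AdvP [Adv quickly]] [VP [V photographed] [NP [Det some] [N park]]]]]
The words 'quickly photographed some park' are exhaustively dominated by a single VP node (built by VP → AdvP VP), so they form a constituent.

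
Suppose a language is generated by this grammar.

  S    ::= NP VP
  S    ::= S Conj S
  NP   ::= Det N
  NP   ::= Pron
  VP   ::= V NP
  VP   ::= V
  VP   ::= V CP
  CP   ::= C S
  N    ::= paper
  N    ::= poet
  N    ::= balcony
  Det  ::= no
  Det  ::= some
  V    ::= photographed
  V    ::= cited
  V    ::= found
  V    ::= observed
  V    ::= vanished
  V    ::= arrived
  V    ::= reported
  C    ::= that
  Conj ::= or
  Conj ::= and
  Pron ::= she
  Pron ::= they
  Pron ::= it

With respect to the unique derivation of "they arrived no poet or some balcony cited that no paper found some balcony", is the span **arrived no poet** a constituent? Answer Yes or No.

Yes

[S [S [NP [Pron they]] [VP [V arrived] [NP [Det no] [N poet]]]] [Conj or] [S [NP [Det some] [N balcony]] [VP [V cited] [CP [C that] [S [NP [Det no] [N paper]] [VP [V found] [NP [Det some] [N balcony]]]]]]]]
The words 'arrived no poet' are exhaustively dominated by a single VP node (built by VP → V NP), so they form a constituent.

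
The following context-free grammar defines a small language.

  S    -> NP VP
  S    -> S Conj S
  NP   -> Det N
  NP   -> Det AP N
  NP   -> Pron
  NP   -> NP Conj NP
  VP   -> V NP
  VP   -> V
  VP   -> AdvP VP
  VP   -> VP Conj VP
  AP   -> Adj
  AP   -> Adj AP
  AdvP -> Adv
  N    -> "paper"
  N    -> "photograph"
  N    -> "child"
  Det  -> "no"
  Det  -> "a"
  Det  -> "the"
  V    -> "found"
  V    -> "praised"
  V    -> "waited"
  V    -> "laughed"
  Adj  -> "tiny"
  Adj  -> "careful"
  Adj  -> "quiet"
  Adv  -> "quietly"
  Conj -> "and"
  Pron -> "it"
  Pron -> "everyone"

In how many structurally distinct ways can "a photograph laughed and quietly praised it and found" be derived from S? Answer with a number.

Two of the 3 distinct bracketings:
[S [NP [Det a] [N photograph]] [VP [VP [V laughed]] [Conj and] [VP [AdvP [Adv quietly]] [VP [VP [V praised] [NP [Pron it]]] [Conj and] [VP [V found]]]]]]
[S [NP [Det a] [N photograph]] [VP [VP [V laughed]] [Conj and] [VP [VP [AdvP [Adv quietly]] [VP [V praised] [NP [Pron it]]]] [Conj and] [VP [V found]]]]]
The trees differ in how a recursive rule is bracketed over the same span.

3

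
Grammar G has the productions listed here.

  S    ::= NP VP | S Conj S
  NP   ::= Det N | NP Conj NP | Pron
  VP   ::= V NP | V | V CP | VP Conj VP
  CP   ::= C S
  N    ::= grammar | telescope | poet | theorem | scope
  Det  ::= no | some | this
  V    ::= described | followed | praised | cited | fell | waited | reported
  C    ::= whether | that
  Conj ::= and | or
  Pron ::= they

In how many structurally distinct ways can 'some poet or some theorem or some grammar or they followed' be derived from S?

Two of the 5 distinct bracketings:
[S [NP [NP [Det some] [N poet]] [Conj or] [NP [NP [Det some] [N theorem]] [Conj or] [NP [NP [Det some] [N grammar]] [Conj or] [NP [Pron they]]]]] [VP [V followed]]]
[S [NP [NP [Det some] [N poet]] [Conj or] [NP [NP [NP [Det some] [N theorem]] [Conj or] [NP [Det some] [N grammar]]] [Conj or] [NP [Pron they]]]] [VP [V followed]]]
The trees differ in how a recursive rule is bracketed over the same span.

5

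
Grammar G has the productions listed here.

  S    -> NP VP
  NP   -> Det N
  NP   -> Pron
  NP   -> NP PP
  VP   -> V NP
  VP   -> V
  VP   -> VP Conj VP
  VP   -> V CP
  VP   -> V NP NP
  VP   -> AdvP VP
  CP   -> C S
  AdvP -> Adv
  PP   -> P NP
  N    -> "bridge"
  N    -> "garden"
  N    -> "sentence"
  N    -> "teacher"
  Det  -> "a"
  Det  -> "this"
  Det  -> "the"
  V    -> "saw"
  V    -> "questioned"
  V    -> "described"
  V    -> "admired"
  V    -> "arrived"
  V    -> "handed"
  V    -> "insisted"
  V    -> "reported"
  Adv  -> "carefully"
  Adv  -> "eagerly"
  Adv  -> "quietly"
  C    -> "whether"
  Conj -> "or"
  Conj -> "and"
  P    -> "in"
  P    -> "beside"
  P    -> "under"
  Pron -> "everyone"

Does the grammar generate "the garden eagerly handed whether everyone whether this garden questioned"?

A Pron word can never sit immediately before a C word in any string this grammar generates, so the substring 'everyone whether' rules out a derivation.

Ungrammatical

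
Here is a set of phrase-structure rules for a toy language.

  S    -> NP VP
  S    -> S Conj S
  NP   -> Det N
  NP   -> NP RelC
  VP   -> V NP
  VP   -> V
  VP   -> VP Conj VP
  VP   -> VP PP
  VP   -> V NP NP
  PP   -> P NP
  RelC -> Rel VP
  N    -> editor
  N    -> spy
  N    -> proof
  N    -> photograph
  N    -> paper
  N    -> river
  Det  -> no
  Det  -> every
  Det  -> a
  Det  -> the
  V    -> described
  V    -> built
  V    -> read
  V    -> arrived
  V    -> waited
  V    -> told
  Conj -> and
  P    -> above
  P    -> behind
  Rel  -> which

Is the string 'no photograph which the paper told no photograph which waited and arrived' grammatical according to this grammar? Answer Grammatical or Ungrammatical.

Ungrammatical

A Rel word can never sit immediately before a Det word in any string this grammar generates, so the substring 'which the' rules out a derivation.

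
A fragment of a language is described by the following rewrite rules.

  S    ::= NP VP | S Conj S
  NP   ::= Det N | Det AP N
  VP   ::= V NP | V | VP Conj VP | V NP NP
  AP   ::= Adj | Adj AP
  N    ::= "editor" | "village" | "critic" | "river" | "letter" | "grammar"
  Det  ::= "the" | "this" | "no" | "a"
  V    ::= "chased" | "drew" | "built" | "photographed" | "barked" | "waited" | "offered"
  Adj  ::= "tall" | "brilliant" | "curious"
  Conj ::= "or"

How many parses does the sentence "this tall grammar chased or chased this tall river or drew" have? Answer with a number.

2

The two bracketings:
[S [NP [Det this] [AP [Adj tall]] [N grammar]] [VP [VP [V chased]] [Conj or] [VP [VP [V chased] [NP [Det this] [AP [Adj tall]] [N river]]] [Conj or] [VP [V drew]]]]]
[S [NP [Det this] [AP [Adj tall]] [N grammar]] [VP [VP [VP [V chased]] [Conj or] [VP [V chased] [NP [Det this] [AP [Adj tall]] [N river]]]] [Conj or] [VP [V drew]]]]
The trees differ in how a recursive rule is bracketed over the same span.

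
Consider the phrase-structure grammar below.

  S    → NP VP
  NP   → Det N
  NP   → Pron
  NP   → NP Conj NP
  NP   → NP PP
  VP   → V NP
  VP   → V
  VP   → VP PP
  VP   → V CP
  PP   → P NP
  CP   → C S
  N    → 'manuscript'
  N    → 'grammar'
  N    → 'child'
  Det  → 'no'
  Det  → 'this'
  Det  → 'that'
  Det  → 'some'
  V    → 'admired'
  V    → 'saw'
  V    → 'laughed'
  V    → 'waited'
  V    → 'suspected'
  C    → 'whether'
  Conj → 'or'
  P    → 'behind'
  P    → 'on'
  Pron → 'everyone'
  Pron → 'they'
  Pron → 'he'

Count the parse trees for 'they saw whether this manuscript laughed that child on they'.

3

Two of the 3 distinct bracketings:
[S [NP [Pron they]] [VP [VP [V saw] [CP [C whether] [S [NP [Det this] [N manuscript]] [VP [V laughed] [NP [Det that] [N child]]]]]] [PP [P on] [NP [Pron they]]]]]
[S [NP [Pron they]] [VP [V saw] [CP [C whether] [S [NP [Det this] [N manuscript]] [VP [V laughed] [NP [NP [Det that] [N child]] [PP [P on] [NP [Pron they]]]]]]]]]
The difference turns on whether NP → NP PP is used at the relevant span, versus an alternative expansion of NP.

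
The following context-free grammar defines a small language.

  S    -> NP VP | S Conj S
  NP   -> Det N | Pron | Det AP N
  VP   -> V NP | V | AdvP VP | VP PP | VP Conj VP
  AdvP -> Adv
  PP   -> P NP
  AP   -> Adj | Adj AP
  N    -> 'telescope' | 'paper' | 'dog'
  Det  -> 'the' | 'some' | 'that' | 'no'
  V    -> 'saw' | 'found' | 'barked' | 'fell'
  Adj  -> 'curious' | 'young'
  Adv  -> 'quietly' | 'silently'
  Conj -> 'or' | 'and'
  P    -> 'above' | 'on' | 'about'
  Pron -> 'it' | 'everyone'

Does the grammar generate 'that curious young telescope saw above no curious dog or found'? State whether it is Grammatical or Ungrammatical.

Grammatical

[S [NP [Det that] [AP [Adj curious] [AP [Adj young]]] [N telescope]] [VP [VP [VP [V saw]] [PP [P above] [NP [Det no] [AP [Adj curious]] [N dog]]]] [Conj or] [VP [V found]]]]
Every word is introduced by a lexical rule and the phrasal rules combine the resulting categories into a single S.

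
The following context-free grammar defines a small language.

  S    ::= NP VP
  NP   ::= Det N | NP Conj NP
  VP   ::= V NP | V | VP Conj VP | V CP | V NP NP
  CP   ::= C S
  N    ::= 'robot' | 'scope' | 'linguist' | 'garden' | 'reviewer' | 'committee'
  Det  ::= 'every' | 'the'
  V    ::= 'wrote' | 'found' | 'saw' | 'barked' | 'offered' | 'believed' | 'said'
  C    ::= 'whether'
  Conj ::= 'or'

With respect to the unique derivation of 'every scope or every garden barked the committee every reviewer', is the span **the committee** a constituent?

[S [NP [NP [Det every] [N scope]] [Conj or] [NP [Det every] [N garden]]] [VP [V barked] [NP [Det the] [N committee]] [NP [Det every] [N reviewer]]]]
The words 'the committee' are exhaustively dominated by a single NP node (built by NP → Det N), so they form a constituent.

Yes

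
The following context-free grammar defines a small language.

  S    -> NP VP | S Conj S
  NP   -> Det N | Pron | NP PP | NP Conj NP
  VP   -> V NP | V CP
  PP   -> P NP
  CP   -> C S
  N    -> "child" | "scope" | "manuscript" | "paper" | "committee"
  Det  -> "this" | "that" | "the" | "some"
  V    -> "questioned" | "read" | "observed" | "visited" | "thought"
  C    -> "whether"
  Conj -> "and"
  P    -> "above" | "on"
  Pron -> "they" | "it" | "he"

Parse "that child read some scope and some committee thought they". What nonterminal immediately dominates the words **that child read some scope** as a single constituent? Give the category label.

S

S
  S
    NP
      Det: that
      N: child
    VP
      V: read
      NP
        Det: some
        N: scope
  Conj: and
  S
    NP
      Det: some
      N: committee
    VP
      V: thought
      NP
        Pron: they
The span 'that child read some scope' is the S node built by S → NP VP.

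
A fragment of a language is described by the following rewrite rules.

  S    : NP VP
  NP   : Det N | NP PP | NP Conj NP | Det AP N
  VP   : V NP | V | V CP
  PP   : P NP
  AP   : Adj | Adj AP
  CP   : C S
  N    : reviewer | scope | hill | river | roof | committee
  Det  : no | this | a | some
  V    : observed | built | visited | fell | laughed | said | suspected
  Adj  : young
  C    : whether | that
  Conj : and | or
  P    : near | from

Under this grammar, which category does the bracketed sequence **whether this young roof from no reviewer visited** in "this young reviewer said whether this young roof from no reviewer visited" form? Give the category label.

CP

[S [NP [Det this] [AP [Adj young]] [N reviewer]] [VP [V said] [CP [C whether] [S [NP [NP [Det this] [AP [Adj young]] [N roof]] [PP [P from] [NP [Det no] [N reviewer]]]] [VP [V visited]]]]]]
The span 'whether this young roof from no reviewer visited' is the CP node built by CP → C S.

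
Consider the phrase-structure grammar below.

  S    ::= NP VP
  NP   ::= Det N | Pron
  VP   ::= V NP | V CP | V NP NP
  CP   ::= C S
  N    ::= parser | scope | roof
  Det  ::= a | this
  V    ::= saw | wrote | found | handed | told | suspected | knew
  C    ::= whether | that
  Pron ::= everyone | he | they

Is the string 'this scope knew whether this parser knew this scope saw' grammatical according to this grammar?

For S → NP VP, the only prefix that parses as NP is 'this scope', but the remainder 'knew whether this parser knew this scope saw' is not a VP under these rules.

Ungrammatical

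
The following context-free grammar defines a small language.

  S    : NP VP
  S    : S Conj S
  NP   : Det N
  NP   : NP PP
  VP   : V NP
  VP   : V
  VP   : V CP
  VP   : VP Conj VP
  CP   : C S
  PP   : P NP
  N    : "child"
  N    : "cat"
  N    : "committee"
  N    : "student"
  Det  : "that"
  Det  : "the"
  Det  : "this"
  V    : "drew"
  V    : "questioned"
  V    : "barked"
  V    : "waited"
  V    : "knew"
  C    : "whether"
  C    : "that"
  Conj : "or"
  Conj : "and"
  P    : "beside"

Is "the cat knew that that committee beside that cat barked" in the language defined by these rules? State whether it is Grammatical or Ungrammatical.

Grammatical

[S [NP [Det the] [N cat]] [VP [V knew] [CP [C that] [S [NP [NP [Det that] [N committee]] [PP [P beside] [NP [Det that] [N cat]]]] [VP [V barked]]]]]]
The bracketing above is licensed at every node by one of the given productions, with S at the root.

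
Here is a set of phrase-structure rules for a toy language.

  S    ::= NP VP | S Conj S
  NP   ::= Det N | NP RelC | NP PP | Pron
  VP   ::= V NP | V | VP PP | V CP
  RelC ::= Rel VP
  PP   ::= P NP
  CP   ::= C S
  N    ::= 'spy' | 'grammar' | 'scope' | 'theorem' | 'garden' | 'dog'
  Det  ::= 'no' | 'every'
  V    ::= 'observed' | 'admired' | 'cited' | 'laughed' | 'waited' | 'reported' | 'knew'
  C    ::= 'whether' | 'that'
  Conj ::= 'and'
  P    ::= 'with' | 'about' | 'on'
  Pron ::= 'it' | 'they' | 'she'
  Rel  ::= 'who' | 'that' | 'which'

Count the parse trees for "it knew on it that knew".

1

[S [NP [Pron it]] [VP [VP [V knew]] [PP [P on] [NP [NP [Pron it]] [RelC [Rel that] [VP [V knew]]]]]]]
No rule offers an alternative attachment or grouping for any span, so this is the only derivation.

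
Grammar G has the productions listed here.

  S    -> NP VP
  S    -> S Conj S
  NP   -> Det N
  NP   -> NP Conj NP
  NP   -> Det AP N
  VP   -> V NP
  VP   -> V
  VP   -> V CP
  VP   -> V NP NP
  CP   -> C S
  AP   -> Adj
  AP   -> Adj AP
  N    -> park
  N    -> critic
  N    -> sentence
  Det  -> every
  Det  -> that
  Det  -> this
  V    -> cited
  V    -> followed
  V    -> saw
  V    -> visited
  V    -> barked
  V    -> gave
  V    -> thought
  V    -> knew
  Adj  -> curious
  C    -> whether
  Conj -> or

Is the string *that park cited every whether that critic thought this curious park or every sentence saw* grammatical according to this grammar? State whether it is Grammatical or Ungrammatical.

A Det word can never sit immediately before a C word in any string this grammar generates, so the substring 'every whether' rules out a derivation.

Ungrammatical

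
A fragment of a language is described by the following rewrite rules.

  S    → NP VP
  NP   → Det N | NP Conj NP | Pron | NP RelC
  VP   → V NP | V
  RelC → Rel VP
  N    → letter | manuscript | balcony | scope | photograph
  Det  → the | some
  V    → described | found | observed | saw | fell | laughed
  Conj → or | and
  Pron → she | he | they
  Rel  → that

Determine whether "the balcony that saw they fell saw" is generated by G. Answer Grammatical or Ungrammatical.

For S → NP VP, every NP-prefix leaves a non-VP remainder: after 'the balcony' the remainder is not a VP; after 'the balcony that saw' the remainder is not a VP; after 'the balcony that saw they' the remainder is not a VP.

Ungrammatical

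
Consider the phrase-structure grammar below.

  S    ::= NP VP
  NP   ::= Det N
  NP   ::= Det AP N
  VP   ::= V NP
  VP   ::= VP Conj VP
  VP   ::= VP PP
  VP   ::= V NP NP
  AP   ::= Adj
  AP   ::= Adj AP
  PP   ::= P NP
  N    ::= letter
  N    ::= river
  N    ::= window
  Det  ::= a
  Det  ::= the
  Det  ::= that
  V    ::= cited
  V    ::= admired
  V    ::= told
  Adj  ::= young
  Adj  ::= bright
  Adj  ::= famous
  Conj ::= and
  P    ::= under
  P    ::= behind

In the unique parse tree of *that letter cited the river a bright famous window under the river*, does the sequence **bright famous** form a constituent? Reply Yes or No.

[S [NP [Det that] [N letter]] [VP [VP [V cited] [NP [Det the] [N river]] [NP [Det a] [AP [Adj bright] [AP [Adj famous]]] [N window]]] [PP [P under] [NP [Det the] [N river]]]]]
The words 'bright famous' are exhaustively dominated by a single AP node (built by AP → Adj AP), so they form a constituent.

Yes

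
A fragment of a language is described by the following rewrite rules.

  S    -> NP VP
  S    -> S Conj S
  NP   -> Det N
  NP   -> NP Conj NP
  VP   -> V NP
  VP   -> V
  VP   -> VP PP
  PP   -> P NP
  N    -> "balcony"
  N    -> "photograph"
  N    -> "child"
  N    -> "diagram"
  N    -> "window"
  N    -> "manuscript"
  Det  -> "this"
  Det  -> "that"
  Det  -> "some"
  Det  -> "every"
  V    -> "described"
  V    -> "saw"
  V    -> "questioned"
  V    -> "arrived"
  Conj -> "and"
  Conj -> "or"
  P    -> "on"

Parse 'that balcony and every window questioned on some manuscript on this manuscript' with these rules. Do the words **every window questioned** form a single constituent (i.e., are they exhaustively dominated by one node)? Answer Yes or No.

No

[S [NP [NP [Det that] [N balcony]] [Conj and] [NP [Det every] [N window]]] [VP [VP [VP [V questioned]] [PP [P on] [NP [Det some] [N manuscript]]]] [PP [P on] [NP [Det this] [N manuscript]]]]]
The smallest constituent containing 'every window questioned' is the S spanning 'that balcony and every window questioned on some manuscript on this manuscript'; no single node in the tree dominates exactly the given words.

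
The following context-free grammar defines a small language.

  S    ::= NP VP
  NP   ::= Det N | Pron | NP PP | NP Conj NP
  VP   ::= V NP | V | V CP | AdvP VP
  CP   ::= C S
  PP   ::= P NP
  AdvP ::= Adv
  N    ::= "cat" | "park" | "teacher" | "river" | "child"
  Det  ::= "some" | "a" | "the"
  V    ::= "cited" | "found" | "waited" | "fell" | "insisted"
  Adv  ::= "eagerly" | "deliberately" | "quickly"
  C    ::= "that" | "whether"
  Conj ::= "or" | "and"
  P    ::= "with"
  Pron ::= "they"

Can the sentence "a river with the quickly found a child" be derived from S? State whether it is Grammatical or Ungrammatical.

Ungrammatical

A Det word can never sit immediately before an Adv word in any string this grammar generates, so the substring 'the quickly' rules out a derivation.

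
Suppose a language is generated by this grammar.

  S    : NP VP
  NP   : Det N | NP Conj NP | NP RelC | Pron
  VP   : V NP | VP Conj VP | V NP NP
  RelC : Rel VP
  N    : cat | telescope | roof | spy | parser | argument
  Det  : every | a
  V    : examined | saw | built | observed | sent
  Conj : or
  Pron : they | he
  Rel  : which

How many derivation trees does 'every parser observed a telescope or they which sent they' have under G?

The two bracketings:
[S [NP [Det every] [N parser]] [VP [V observed] [NP [NP [Det a] [N telescope]] [Conj or] [NP [NP [Pron they]] [RelC [Rel which] [VP [V sent] [NP [Pron they]]]]]]]]
[S [NP [Det every] [N parser]] [VP [V observed] [NP [NP [NP [Det a] [N telescope]] [Conj or] [NP [Pron they]]] [RelC [Rel which] [VP [V sent] [NP [Pron they]]]]]]]
The trees differ in how a recursive rule is bracketed over the same span.

2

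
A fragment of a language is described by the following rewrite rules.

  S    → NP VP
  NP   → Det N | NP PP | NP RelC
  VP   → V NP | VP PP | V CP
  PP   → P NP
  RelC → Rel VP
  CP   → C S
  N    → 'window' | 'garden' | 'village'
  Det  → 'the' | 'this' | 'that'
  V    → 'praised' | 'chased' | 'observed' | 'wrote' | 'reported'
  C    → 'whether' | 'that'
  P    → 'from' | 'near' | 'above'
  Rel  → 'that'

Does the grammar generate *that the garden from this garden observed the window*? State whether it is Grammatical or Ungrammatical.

Ungrammatical

For S → NP VP, no prefix of the string parses as an NP.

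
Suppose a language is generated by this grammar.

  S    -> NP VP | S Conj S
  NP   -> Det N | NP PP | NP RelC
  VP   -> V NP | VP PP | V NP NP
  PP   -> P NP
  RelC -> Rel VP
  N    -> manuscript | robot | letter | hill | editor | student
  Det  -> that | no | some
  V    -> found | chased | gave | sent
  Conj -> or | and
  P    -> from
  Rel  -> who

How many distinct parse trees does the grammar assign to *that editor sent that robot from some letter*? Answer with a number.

The two bracketings:
[S [NP [Det that] [N editor]] [VP [V sent] [NP [NP [Det that] [N robot]] [PP [P from] [NP [Det some] [N letter]]]]]]
[S [NP [Det that] [N editor]] [VP [VP [V sent] [NP [Det that] [N robot]]] [PP [P from] [NP [Det some] [N letter]]]]]
The difference turns on whether NP → NP PP is used at the relevant span, versus an alternative expansion of NP.

2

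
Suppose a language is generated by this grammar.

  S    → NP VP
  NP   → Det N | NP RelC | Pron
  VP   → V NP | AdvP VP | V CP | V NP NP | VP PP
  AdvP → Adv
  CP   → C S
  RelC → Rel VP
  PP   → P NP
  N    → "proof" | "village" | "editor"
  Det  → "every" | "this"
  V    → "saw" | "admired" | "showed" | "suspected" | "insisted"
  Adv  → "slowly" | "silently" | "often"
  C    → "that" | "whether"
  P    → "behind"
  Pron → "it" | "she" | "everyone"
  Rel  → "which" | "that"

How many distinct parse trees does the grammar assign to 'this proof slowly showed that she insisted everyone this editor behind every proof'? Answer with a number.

Two of the 3 distinct bracketings:
[S [NP [Det this] [N proof]] [VP [AdvP [Adv slowly]] [VP [V showed] [CP [C that] [S [NP [Pron she]] [VP [VP [V insisted] [NP [Pron everyone]] [NP [Det this] [N editor]]] [PP [P behind] [NP [Det every] [N proof]]]]]]]]]
[S [NP [Det this] [N proof]] [VP [AdvP [Adv slowly]] [VP [VP [V showed] [CP [C that] [S [NP [Pron she]] [VP [V insisted] [NP [Pron everyone]] [NP [Det this] [N editor]]]]]] [PP [P behind] [NP [Det every] [N proof]]]]]]
The trees differ in how a recursive rule is bracketed over the same span.

3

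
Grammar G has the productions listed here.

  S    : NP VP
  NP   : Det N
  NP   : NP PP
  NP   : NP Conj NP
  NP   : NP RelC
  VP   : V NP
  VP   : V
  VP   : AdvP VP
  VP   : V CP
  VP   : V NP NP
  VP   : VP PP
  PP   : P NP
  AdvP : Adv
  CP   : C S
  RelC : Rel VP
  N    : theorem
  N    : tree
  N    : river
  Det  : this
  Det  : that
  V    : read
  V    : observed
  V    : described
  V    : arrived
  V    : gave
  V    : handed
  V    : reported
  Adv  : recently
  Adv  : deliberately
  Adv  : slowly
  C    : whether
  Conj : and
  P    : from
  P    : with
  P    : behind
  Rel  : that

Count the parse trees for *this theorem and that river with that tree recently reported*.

2

The two bracketings:
[S [NP [NP [NP [Det this] [N theorem]] [Conj and] [NP [Det that] [N river]]] [PP [P with] [NP [Det that] [N tree]]]] [VP [AdvP [Adv recently]] [VP [V reported]]]]
[S [NP [NP [Det this] [N theorem]] [Conj and] [NP [NP [Det that] [N river]] [PP [P with] [NP [Det that] [N tree]]]]] [VP [AdvP [Adv recently]] [VP [V reported]]]]
The trees differ in how a recursive rule is bracketed over the same span.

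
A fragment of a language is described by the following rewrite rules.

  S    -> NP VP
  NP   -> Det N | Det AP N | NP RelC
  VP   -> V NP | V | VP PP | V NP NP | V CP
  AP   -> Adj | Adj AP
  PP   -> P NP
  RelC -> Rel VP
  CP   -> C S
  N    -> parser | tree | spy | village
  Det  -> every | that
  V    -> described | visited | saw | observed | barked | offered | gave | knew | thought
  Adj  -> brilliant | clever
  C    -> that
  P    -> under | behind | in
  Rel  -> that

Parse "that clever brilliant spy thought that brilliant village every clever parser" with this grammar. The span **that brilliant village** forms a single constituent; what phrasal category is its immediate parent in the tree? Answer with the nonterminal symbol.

VP

S
  NP
    Det: that
    AP
      Adj: clever
      AP
        Adj: brilliant
    N: spy
  VP
    V: thought
    NP
      Det: that
      AP
        Adj: brilliant
      N: village
    NP
      Det: every
      AP
        Adj: clever
      N: parser
The span 'that brilliant village' is the NP node built by NP → Det AP N.
Its mother is the VP built by VP → V NP NP.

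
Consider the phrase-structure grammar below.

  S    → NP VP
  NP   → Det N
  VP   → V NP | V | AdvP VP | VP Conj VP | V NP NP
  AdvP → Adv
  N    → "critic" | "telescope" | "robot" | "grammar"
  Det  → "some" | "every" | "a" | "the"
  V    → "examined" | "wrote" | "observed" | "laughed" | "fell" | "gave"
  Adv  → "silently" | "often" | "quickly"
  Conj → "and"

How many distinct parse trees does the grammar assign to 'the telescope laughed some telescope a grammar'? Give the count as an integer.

[S [NP [Det the] [N telescope]] [VP [V laughed] [NP [Det some] [N telescope]] [NP [Det a] [N grammar]]]]
No rule offers an alternative attachment or grouping for any span, so this is the only derivation.

1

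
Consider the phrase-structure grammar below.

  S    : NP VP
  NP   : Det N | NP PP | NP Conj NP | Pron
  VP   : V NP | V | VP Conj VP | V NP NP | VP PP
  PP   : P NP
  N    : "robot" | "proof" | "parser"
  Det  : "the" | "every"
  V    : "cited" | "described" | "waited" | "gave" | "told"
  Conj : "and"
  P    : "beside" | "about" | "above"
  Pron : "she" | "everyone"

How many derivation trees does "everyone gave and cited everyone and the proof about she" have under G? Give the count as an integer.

Two of the 4 distinct bracketings:
[S [NP [Pron everyone]] [VP [VP [V gave]] [Conj and] [VP [V cited] [NP [NP [NP [Pron everyone]] [Conj and] [NP [Det the] [N proof]]] [PP [P about] [NP [Pron she]]]]]]]
[S [NP [Pron everyone]] [VP [VP [V gave]] [Conj and] [VP [V cited] [NP [NP [Pron everyone]] [Conj and] [NP [NP [Det the] [N proof]] [PP [P about] [NP [Pron she]]]]]]]]
The trees differ in how a recursive rule is bracketed over the same span.

4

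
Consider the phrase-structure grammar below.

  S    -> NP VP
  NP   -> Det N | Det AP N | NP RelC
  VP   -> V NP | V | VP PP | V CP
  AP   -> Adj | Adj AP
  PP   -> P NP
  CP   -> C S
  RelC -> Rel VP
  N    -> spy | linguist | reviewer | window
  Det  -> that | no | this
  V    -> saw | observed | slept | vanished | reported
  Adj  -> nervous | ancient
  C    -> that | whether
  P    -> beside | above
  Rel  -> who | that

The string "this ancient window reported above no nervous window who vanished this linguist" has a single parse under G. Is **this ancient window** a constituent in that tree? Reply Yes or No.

[S [NP [Det this] [AP [Adj ancient]] [N window]] [VP [VP [V reported]] [PP [P above] [NP [NP [Det no] [AP [Adj nervous]] [N window]] [RelC [Rel who] [VP [V vanished] [NP [Det this] [N linguist]]]]]]]]
The words 'this ancient window' are exhaustively dominated by a single NP node (built by NP → Det AP N), so they form a constituent.

Yes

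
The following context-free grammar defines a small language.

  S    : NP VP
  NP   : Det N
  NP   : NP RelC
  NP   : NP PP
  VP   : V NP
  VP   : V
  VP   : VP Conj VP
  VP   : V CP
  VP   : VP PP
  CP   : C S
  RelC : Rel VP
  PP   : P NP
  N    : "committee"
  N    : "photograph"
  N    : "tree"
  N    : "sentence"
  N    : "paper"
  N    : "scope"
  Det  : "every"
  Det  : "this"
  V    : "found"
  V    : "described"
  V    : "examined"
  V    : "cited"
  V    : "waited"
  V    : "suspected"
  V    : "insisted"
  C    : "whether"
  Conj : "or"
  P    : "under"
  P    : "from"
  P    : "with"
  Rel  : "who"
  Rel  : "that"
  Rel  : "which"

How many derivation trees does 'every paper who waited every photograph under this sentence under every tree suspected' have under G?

Two of the 9 distinct bracketings:
[S [NP [NP [Det every] [N paper]] [RelC [Rel who] [VP [V waited] [NP [NP [Det every] [N photograph]] [PP [P under] [NP [NP [Det this] [N sentence]] [PP [P under] [NP [Det every] [N tree]]]]]]]]] [VP [V suspected]]]
[S [NP [NP [Det every] [N paper]] [RelC [Rel who] [VP [V waited] [NP [NP [NP [Det every] [N photograph]] [PP [P under] [NP [Det this] [N sentence]]]] [PP [P under] [NP [Det every] [N tree]]]]]]] [VP [V suspected]]]
The trees differ in how a recursive rule is bracketed over the same span.

9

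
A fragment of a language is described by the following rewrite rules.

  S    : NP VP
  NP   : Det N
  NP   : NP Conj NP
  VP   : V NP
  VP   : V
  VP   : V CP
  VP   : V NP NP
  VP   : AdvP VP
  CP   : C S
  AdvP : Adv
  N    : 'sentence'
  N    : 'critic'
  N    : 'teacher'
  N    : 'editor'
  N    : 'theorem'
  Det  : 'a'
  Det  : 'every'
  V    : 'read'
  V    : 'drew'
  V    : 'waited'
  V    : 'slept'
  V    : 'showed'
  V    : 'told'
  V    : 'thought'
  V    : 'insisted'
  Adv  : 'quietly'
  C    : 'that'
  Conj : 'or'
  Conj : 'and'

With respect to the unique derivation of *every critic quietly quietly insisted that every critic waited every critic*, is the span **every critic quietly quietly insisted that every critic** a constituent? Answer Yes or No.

[S [NP [Det every] [N critic]] [VP [AdvP [Adv quietly]] [VP [AdvP [Adv quietly]] [VP [V insisted] [CP [C that] [S [NP [Det every] [N critic]] [VP [V waited] [NP [Det every] [N critic]]]]]]]]]
The smallest constituent containing 'every critic quietly quietly insisted that every critic' is the S spanning 'every critic quietly quietly insisted that every critic waited every critic'; no single node in the tree dominates exactly the given words.

No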